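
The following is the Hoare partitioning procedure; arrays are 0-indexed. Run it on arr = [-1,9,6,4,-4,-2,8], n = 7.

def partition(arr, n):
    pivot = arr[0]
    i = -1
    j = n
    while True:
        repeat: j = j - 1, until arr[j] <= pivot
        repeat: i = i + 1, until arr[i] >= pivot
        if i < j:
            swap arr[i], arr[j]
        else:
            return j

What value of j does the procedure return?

pivot=-1
j stops at 5 (-2), i stops at 0 (-1); swap ⇒ [-2,9,6,4,-4,-1,8]
j stops at 4 (-4), i stops at 1 (9); swap ⇒ [-2,-4,6,4,9,-1,8]
j stops at 1, i stops at 2; i≥j ⇒ return 1. arr=[-2,-4,6,4,9,-1,8]

1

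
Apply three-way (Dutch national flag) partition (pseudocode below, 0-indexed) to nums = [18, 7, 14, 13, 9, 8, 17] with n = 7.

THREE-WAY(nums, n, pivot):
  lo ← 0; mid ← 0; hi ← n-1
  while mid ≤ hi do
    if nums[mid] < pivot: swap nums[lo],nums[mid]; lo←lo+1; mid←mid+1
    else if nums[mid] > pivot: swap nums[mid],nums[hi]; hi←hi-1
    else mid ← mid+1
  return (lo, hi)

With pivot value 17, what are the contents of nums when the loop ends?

[7, 14, 13, 9, 8, 17, 18]

lo=0 mid=0 hi=6
18>17: swap(0,6), hi=5 ⇒ [17, 7, 14, 13, 9, 8, 18]
17=17: mid=1
7<17: swap(0,1), lo=1 mid=2 ⇒ [7, 17, 14, 13, 9, 8, 18]
14<17: swap(1,2), lo=2 mid=3 ⇒ [7, 14, 17, 13, 9, 8, 18]
13<17: swap(2,3), lo=3 mid=4 ⇒ [7, 14, 13, 17, 9, 8, 18]
9<17: swap(3,4), lo=4 mid=5 ⇒ [7, 14, 13, 9, 17, 8, 18]
8<17: swap(4,5), lo=5 mid=6 ⇒ [7, 14, 13, 9, 8, 17, 18]
done. lo=5 hi=5; nums=[7, 14, 13, 9, 8, 17, 18]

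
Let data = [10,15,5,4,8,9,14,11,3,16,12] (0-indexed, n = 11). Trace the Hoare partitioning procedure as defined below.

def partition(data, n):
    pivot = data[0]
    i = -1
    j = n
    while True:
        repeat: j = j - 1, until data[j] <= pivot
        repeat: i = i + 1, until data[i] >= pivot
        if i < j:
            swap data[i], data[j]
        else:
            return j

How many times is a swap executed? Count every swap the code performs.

pivot=10
j stops at 8 (3), i stops at 0 (10); swap ⇒ [3,15,5,4,8,9,14,11,10,16,12]
j stops at 5 (9), i stops at 1 (15); swap ⇒ [3,9,5,4,8,15,14,11,10,16,12]
j stops at 4, i stops at 5; i≥j ⇒ return 4. data=[3,9,5,4,8,15,14,11,10,16,12]

2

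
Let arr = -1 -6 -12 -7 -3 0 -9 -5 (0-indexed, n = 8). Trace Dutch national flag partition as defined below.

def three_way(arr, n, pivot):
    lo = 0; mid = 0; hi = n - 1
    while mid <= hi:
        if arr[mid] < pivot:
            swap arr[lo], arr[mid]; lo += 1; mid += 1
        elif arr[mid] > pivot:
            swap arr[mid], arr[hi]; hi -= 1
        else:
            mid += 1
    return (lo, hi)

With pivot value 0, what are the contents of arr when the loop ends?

lo=0 mid=0 hi=7
-1<0: swap(0,0), lo=1 mid=1 ⇒ -1 -6 -12 -7 -3 0 -9 -5
-6<0: swap(1,1), lo=2 mid=2 ⇒ -1 -6 -12 -7 -3 0 -9 -5
-12<0: swap(2,2), lo=3 mid=3 ⇒ -1 -6 -12 -7 -3 0 -9 -5
-7<0: swap(3,3), lo=4 mid=4 ⇒ -1 -6 -12 -7 -3 0 -9 -5
-3<0: swap(4,4), lo=5 mid=5 ⇒ -1 -6 -12 -7 -3 0 -9 -5
0=0: mid=6
-9<0: swap(5,6), lo=6 mid=7 ⇒ -1 -6 -12 -7 -3 -9 0 -5
-5<0: swap(6,7), lo=7 mid=8 ⇒ -1 -6 -12 -7 -3 -9 -5 0
done. lo=7 hi=7; arr=-1 -6 -12 -7 -3 -9 -5 0

-1 -6 -12 -7 -3 -9 -5 0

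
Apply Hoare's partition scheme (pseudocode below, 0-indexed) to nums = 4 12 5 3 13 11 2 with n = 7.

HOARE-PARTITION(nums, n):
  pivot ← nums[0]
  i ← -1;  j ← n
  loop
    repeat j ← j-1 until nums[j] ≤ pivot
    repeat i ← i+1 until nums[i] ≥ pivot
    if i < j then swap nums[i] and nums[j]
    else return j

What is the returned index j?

1

pivot=4
j stops at 6 (2), i stops at 0 (4); swap ⇒ 2 12 5 3 13 11 4
j stops at 3 (3), i stops at 1 (12); swap ⇒ 2 3 5 12 13 11 4
j stops at 1, i stops at 2; i≥j ⇒ return 1. nums=2 3 5 12 13 11 4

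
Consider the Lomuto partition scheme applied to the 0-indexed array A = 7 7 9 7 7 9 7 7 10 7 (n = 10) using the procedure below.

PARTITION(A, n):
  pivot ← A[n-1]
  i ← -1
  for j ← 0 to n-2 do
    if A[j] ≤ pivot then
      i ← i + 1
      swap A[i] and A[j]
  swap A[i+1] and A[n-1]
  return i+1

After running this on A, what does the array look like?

7 7 7 7 7 7 7 9 10 9

pivot=7, i=-1
j=0: 7≤7, i=0, swap(0,0) ⇒ 7 7 9 7 7 9 7 7 10 7
j=1: 7≤7, i=1, swap(1,1) ⇒ 7 7 9 7 7 9 7 7 10 7
j=2: 9>7, skip
j=3: 7≤7, i=2, swap(2,3) ⇒ 7 7 7 9 7 9 7 7 10 7
j=4: 7≤7, i=3, swap(3,4) ⇒ 7 7 7 7 9 9 7 7 10 7
j=5: 9>7, skip
j=6: 7≤7, i=4, swap(4,6) ⇒ 7 7 7 7 7 9 9 7 10 7
j=7: 7≤7, i=5, swap(5,7) ⇒ 7 7 7 7 7 7 9 9 10 7
j=8: 10>7, skip
swap(6,9) ⇒ 7 7 7 7 7 7 7 9 10 9; return 6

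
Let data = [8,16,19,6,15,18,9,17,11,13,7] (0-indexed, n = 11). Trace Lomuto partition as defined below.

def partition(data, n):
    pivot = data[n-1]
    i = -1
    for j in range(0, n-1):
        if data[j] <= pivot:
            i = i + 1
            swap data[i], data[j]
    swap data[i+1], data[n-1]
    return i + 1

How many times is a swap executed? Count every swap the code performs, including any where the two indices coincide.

2

pivot = data[10] = 7; i = -1
j=0: data[0]=8 > 7 → no swap
j=1: data[1]=16 > 7 → no swap
j=2: data[2]=19 > 7 → no swap
j=3: data[3]=6 ≤ 7 → i=0, swap data[0],data[3] → [6,16,19,8,15,18,9,17,11,13,7]
j=4: data[4]=15 > 7 → no swap
j=5: data[5]=18 > 7 → no swap
j=6: data[6]=9 > 7 → no swap
j=7: data[7]=17 > 7 → no swap
j=8: data[8]=11 > 7 → no swap
j=9: data[9]=13 > 7 → no swap
final swap data[1],data[10] → [6,7,19,8,15,18,9,17,11,13,16]; return 1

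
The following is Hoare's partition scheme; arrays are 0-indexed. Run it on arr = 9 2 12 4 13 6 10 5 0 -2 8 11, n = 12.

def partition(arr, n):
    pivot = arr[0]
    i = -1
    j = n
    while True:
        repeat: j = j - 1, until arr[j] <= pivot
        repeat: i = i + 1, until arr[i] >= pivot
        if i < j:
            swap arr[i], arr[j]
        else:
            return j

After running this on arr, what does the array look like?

pivot=9
j stops at 10 (8), i stops at 0 (9); swap ⇒ 8 2 12 4 13 6 10 5 0 -2 9 11
j stops at 9 (-2), i stops at 2 (12); swap ⇒ 8 2 -2 4 13 6 10 5 0 12 9 11
j stops at 8 (0), i stops at 4 (13); swap ⇒ 8 2 -2 4 0 6 10 5 13 12 9 11
j stops at 7 (5), i stops at 6 (10); swap ⇒ 8 2 -2 4 0 6 5 10 13 12 9 11
j stops at 6, i stops at 7; i≥j ⇒ return 6. arr=8 2 -2 4 0 6 5 10 13 12 9 11

8 2 -2 4 0 6 5 10 13 12 9 11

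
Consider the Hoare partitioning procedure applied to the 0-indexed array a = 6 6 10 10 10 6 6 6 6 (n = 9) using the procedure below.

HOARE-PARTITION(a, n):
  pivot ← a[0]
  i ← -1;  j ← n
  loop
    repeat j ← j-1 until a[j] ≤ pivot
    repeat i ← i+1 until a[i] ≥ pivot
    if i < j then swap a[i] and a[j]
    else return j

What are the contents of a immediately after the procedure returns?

pivot=6
j stops at 8 (6), i stops at 0 (6); swap ⇒ 6 6 10 10 10 6 6 6 6
j stops at 7 (6), i stops at 1 (6); swap ⇒ 6 6 10 10 10 6 6 6 6
j stops at 6 (6), i stops at 2 (10); swap ⇒ 6 6 6 10 10 6 10 6 6
j stops at 5 (6), i stops at 3 (10); swap ⇒ 6 6 6 6 10 10 10 6 6
j stops at 3, i stops at 4; i≥j ⇒ return 3. a=6 6 6 6 10 10 10 6 6

6 6 6 6 10 10 10 6 6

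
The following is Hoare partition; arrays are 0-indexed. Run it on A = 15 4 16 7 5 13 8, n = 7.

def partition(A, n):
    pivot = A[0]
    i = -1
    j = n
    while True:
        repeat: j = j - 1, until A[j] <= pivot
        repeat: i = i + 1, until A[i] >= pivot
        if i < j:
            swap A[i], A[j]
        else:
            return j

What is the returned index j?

4

pivot=15
j stops at 6 (8), i stops at 0 (15); swap ⇒ 8 4 16 7 5 13 15
j stops at 5 (13), i stops at 2 (16); swap ⇒ 8 4 13 7 5 16 15
j stops at 4, i stops at 5; i≥j ⇒ return 4. A=8 4 13 7 5 16 15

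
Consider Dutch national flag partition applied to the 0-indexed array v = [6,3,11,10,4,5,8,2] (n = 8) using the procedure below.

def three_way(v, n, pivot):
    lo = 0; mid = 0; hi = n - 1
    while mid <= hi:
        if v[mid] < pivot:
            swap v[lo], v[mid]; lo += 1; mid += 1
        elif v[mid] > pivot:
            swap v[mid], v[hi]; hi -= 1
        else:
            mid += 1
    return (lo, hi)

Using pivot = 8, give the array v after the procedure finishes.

[6,3,2,4,5,8,10,11]

lo=0 mid=0 hi=7
6<8: swap(0,0), lo=1 mid=1 ⇒ [6,3,11,10,4,5,8,2]
3<8: swap(1,1), lo=2 mid=2 ⇒ [6,3,11,10,4,5,8,2]
11>8: swap(2,7), hi=6 ⇒ [6,3,2,10,4,5,8,11]
2<8: swap(2,2), lo=3 mid=3 ⇒ [6,3,2,10,4,5,8,11]
10>8: swap(3,6), hi=5 ⇒ [6,3,2,8,4,5,10,11]
8=8: mid=4
4<8: swap(3,4), lo=4 mid=5 ⇒ [6,3,2,4,8,5,10,11]
5<8: swap(4,5), lo=5 mid=6 ⇒ [6,3,2,4,5,8,10,11]
done. lo=5 hi=5; v=[6,3,2,4,5,8,10,11]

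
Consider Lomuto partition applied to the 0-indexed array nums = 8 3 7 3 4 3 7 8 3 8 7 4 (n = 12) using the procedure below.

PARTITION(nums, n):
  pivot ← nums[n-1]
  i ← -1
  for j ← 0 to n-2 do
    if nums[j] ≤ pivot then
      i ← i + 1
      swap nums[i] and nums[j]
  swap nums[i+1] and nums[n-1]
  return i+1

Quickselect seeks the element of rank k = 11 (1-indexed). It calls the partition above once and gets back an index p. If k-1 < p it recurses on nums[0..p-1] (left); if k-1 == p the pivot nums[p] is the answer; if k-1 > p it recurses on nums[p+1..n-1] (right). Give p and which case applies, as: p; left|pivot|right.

pivot=4, i=-1
j=0: 8>4, skip
j=1: 3≤4, i=0, swap(0,1) ⇒ 3 8 7 3 4 3 7 8 3 8 7 4
j=2: 7>4, skip
j=3: 3≤4, i=1, swap(1,3) ⇒ 3 3 7 8 4 3 7 8 3 8 7 4
j=4: 4≤4, i=2, swap(2,4) ⇒ 3 3 4 8 7 3 7 8 3 8 7 4
j=5: 3≤4, i=3, swap(3,5) ⇒ 3 3 4 3 7 8 7 8 3 8 7 4
j=6: 7>4, skip
j=7: 8>4, skip
j=8: 3≤4, i=4, swap(4,8) ⇒ 3 3 4 3 3 8 7 8 7 8 7 4
j=9: 8>4, skip
j=10: 7>4, skip
swap(5,11) ⇒ 3 3 4 3 3 4 7 8 7 8 7 8; return 5
p = 5; k-1 = 10 > 5 ⇒ right

5; right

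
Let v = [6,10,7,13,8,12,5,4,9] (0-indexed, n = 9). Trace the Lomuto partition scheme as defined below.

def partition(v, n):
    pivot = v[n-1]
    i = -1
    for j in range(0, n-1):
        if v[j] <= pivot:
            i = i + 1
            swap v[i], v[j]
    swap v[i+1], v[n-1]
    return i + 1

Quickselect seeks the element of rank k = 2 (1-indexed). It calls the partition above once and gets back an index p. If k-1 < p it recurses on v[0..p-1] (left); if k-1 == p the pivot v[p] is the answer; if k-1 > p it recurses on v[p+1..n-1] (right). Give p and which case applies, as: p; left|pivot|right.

5; left

pivot = v[8] = 9; i = -1
j=0: v[0]=6 ≤ 9 → i=0, swap v[0],v[0] (no change) → [6,10,7,13,8,12,5,4,9]
j=1: v[1]=10 > 9 → no swap
j=2: v[2]=7 ≤ 9 → i=1, swap v[1],v[2] → [6,7,10,13,8,12,5,4,9]
j=3: v[3]=13 > 9 → no swap
j=4: v[4]=8 ≤ 9 → i=2, swap v[2],v[4] → [6,7,8,13,10,12,5,4,9]
j=5: v[5]=12 > 9 → no swap
j=6: v[6]=5 ≤ 9 → i=3, swap v[3],v[6] → [6,7,8,5,10,12,13,4,9]
j=7: v[7]=4 ≤ 9 → i=4, swap v[4],v[7] → [6,7,8,5,4,12,13,10,9]
final swap v[5],v[8] → [6,7,8,5,4,9,13,10,12]; return 5
p = 5; k-1 = 1 < 5 ⇒ left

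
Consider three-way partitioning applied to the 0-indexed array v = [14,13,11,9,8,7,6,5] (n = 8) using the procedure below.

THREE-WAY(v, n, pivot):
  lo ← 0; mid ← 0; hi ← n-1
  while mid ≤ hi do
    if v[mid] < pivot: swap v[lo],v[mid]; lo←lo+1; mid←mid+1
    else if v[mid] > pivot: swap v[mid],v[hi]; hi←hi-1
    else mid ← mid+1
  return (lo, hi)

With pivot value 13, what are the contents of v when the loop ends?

[5,11,9,8,7,6,13,14]

pivot = 13; lo=0, mid=0, hi=7
v[mid]=14>13: swap v[0],v[7]; hi=6 → [5,13,11,9,8,7,6,14]
v[mid]=5<13: swap v[0],v[0]; lo=1,mid=1 → [5,13,11,9,8,7,6,14]
v[mid]=13=13: mid=2
v[mid]=11<13: swap v[1],v[2]; lo=2,mid=3 → [5,11,13,9,8,7,6,14]
v[mid]=9<13: swap v[2],v[3]; lo=3,mid=4 → [5,11,9,13,8,7,6,14]
v[mid]=8<13: swap v[3],v[4]; lo=4,mid=5 → [5,11,9,8,13,7,6,14]
v[mid]=7<13: swap v[4],v[5]; lo=5,mid=6 → [5,11,9,8,7,13,6,14]
v[mid]=6<13: swap v[5],v[6]; lo=6,mid=7 → [5,11,9,8,7,6,13,14]
end: lo=6, hi=6; v = [5,11,9,8,7,6,13,14]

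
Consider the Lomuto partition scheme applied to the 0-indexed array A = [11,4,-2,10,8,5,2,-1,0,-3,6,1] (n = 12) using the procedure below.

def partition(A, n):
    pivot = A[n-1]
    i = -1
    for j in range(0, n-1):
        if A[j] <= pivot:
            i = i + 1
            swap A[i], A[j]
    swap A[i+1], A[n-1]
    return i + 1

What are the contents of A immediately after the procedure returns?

[-2,-1,0,-3,1,5,2,4,11,10,6,8]

pivot=1, i=-1
j=0: 11>1, skip
j=1: 4>1, skip
j=2: -2≤1, i=0, swap(0,2) ⇒ [-2,4,11,10,8,5,2,-1,0,-3,6,1]
j=3: 10>1, skip
j=4: 8>1, skip
j=5: 5>1, skip
j=6: 2>1, skip
j=7: -1≤1, i=1, swap(1,7) ⇒ [-2,-1,11,10,8,5,2,4,0,-3,6,1]
j=8: 0≤1, i=2, swap(2,8) ⇒ [-2,-1,0,10,8,5,2,4,11,-3,6,1]
j=9: -3≤1, i=3, swap(3,9) ⇒ [-2,-1,0,-3,8,5,2,4,11,10,6,1]
j=10: 6>1, skip
swap(4,11) ⇒ [-2,-1,0,-3,1,5,2,4,11,10,6,8]; return 4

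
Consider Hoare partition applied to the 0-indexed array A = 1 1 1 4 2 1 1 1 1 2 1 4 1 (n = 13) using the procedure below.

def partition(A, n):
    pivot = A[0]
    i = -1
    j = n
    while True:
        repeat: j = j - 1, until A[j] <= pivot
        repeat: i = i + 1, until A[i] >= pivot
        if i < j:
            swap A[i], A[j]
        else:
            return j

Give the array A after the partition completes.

1 1 1 1 1 1 2 4 1 2 1 4 1

pivot=1
j stops at 12 (1), i stops at 0 (1); swap ⇒ 1 1 1 4 2 1 1 1 1 2 1 4 1
j stops at 10 (1), i stops at 1 (1); swap ⇒ 1 1 1 4 2 1 1 1 1 2 1 4 1
j stops at 8 (1), i stops at 2 (1); swap ⇒ 1 1 1 4 2 1 1 1 1 2 1 4 1
j stops at 7 (1), i stops at 3 (4); swap ⇒ 1 1 1 1 2 1 1 4 1 2 1 4 1
j stops at 6 (1), i stops at 4 (2); swap ⇒ 1 1 1 1 1 1 2 4 1 2 1 4 1
j stops at 5, i stops at 5; i≥j ⇒ return 5. A=1 1 1 1 1 1 2 4 1 2 1 4 1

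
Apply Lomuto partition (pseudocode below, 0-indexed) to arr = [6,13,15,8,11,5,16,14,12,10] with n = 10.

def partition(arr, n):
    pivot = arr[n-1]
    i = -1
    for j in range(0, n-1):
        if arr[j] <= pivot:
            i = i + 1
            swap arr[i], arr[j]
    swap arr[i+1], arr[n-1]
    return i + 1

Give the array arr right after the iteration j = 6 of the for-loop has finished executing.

pivot = arr[9] = 10; i = -1
j=0: arr[0]=6 ≤ 10 → i=0, swap arr[0],arr[0] (no change) → [6,13,15,8,11,5,16,14,12,10]
j=1: arr[1]=13 > 10 → no swap
j=2: arr[2]=15 > 10 → no swap
j=3: arr[3]=8 ≤ 10 → i=1, swap arr[1],arr[3] → [6,8,15,13,11,5,16,14,12,10]
j=4: arr[4]=11 > 10 → no swap
j=5: arr[5]=5 ≤ 10 → i=2, swap arr[2],arr[5] → [6,8,5,13,11,15,16,14,12,10]
j=6: arr[6]=16 > 10 → no swap
(after j=6) arr = [6,8,5,13,11,15,16,14,12,10]

[6,8,5,13,11,15,16,14,12,10]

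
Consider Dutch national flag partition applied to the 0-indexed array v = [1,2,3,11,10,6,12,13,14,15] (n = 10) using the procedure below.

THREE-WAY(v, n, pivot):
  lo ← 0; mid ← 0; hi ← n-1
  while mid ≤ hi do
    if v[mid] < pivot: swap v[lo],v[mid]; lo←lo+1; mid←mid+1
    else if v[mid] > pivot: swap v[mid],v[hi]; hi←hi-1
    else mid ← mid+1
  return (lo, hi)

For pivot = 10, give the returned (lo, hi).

(4, 4)

lo=0 mid=0 hi=9
1<10: swap(0,0), lo=1 mid=1 ⇒ [1,2,3,11,10,6,12,13,14,15]
2<10: swap(1,1), lo=2 mid=2 ⇒ [1,2,3,11,10,6,12,13,14,15]
3<10: swap(2,2), lo=3 mid=3 ⇒ [1,2,3,11,10,6,12,13,14,15]
11>10: swap(3,9), hi=8 ⇒ [1,2,3,15,10,6,12,13,14,11]
15>10: swap(3,8), hi=7 ⇒ [1,2,3,14,10,6,12,13,15,11]
14>10: swap(3,7), hi=6 ⇒ [1,2,3,13,10,6,12,14,15,11]
13>10: swap(3,6), hi=5 ⇒ [1,2,3,12,10,6,13,14,15,11]
12>10: swap(3,5), hi=4 ⇒ [1,2,3,6,10,12,13,14,15,11]
6<10: swap(3,3), lo=4 mid=4 ⇒ [1,2,3,6,10,12,13,14,15,11]
10=10: mid=5
done. lo=4 hi=4; v=[1,2,3,6,10,12,13,14,15,11]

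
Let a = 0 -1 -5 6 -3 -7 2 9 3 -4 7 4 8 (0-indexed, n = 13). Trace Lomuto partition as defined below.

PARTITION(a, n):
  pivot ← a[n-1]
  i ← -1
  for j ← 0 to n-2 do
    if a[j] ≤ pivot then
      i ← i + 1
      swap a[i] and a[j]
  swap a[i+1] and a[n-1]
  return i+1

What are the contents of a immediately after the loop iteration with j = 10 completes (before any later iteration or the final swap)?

0 -1 -5 6 -3 -7 2 3 -4 7 9 4 8

pivot = a[12] = 8; i = -1
j=0: a[0]=0 ≤ 8 → i=0, swap a[0],a[0] (no change) → 0 -1 -5 6 -3 -7 2 9 3 -4 7 4 8
j=1: a[1]=-1 ≤ 8 → i=1, swap a[1],a[1] (no change) → 0 -1 -5 6 -3 -7 2 9 3 -4 7 4 8
j=2: a[2]=-5 ≤ 8 → i=2, swap a[2],a[2] (no change) → 0 -1 -5 6 -3 -7 2 9 3 -4 7 4 8
j=3: a[3]=6 ≤ 8 → i=3, swap a[3],a[3] (no change) → 0 -1 -5 6 -3 -7 2 9 3 -4 7 4 8
j=4: a[4]=-3 ≤ 8 → i=4, swap a[4],a[4] (no change) → 0 -1 -5 6 -3 -7 2 9 3 -4 7 4 8
j=5: a[5]=-7 ≤ 8 → i=5, swap a[5],a[5] (no change) → 0 -1 -5 6 -3 -7 2 9 3 -4 7 4 8
j=6: a[6]=2 ≤ 8 → i=6, swap a[6],a[6] (no change) → 0 -1 -5 6 -3 -7 2 9 3 -4 7 4 8
j=7: a[7]=9 > 8 → no swap
j=8: a[8]=3 ≤ 8 → i=7, swap a[7],a[8] → 0 -1 -5 6 -3 -7 2 3 9 -4 7 4 8
j=9: a[9]=-4 ≤ 8 → i=8, swap a[8],a[9] → 0 -1 -5 6 -3 -7 2 3 -4 9 7 4 8
j=10: a[10]=7 ≤ 8 → i=9, swap a[9],a[10] → 0 -1 -5 6 -3 -7 2 3 -4 7 9 4 8
(after j=10) a = 0 -1 -5 6 -3 -7 2 3 -4 7 9 4 8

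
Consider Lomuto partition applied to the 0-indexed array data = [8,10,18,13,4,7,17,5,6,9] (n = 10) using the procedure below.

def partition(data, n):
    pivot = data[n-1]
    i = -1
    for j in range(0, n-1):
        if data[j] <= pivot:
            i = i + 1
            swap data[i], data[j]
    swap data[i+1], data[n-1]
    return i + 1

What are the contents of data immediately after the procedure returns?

pivot=9, i=-1
j=0: 8≤9, i=0, swap(0,0) ⇒ [8,10,18,13,4,7,17,5,6,9]
j=1: 10>9, skip
j=2: 18>9, skip
j=3: 13>9, skip
j=4: 4≤9, i=1, swap(1,4) ⇒ [8,4,18,13,10,7,17,5,6,9]
j=5: 7≤9, i=2, swap(2,5) ⇒ [8,4,7,13,10,18,17,5,6,9]
j=6: 17>9, skip
j=7: 5≤9, i=3, swap(3,7) ⇒ [8,4,7,5,10,18,17,13,6,9]
j=8: 6≤9, i=4, swap(4,8) ⇒ [8,4,7,5,6,18,17,13,10,9]
swap(5,9) ⇒ [8,4,7,5,6,9,17,13,10,18]; return 5

[8,4,7,5,6,9,17,13,10,18]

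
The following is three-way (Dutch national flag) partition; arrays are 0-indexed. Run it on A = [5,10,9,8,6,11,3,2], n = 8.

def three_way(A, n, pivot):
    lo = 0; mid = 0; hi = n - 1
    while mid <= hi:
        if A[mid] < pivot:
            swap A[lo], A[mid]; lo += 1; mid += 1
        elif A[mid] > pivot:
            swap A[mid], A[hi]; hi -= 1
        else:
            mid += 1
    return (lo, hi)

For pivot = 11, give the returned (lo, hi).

lo=0 mid=0 hi=7
5<11: swap(0,0), lo=1 mid=1 ⇒ [5,10,9,8,6,11,3,2]
10<11: swap(1,1), lo=2 mid=2 ⇒ [5,10,9,8,6,11,3,2]
9<11: swap(2,2), lo=3 mid=3 ⇒ [5,10,9,8,6,11,3,2]
8<11: swap(3,3), lo=4 mid=4 ⇒ [5,10,9,8,6,11,3,2]
6<11: swap(4,4), lo=5 mid=5 ⇒ [5,10,9,8,6,11,3,2]
11=11: mid=6
3<11: swap(5,6), lo=6 mid=7 ⇒ [5,10,9,8,6,3,11,2]
2<11: swap(6,7), lo=7 mid=8 ⇒ [5,10,9,8,6,3,2,11]
done. lo=7 hi=7; A=[5,10,9,8,6,3,2,11]

(7, 7)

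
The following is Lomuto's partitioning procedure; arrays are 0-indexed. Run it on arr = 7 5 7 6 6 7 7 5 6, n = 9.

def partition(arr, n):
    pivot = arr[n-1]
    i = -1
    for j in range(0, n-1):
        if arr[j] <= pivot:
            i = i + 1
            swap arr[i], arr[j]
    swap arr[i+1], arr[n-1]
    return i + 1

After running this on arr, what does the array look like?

5 6 6 5 6 7 7 7 7

pivot=6, i=-1
j=0: 7>6, skip
j=1: 5≤6, i=0, swap(0,1) ⇒ 5 7 7 6 6 7 7 5 6
j=2: 7>6, skip
j=3: 6≤6, i=1, swap(1,3) ⇒ 5 6 7 7 6 7 7 5 6
j=4: 6≤6, i=2, swap(2,4) ⇒ 5 6 6 7 7 7 7 5 6
j=5: 7>6, skip
j=6: 7>6, skip
j=7: 5≤6, i=3, swap(3,7) ⇒ 5 6 6 5 7 7 7 7 6
swap(4,8) ⇒ 5 6 6 5 6 7 7 7 7; return 4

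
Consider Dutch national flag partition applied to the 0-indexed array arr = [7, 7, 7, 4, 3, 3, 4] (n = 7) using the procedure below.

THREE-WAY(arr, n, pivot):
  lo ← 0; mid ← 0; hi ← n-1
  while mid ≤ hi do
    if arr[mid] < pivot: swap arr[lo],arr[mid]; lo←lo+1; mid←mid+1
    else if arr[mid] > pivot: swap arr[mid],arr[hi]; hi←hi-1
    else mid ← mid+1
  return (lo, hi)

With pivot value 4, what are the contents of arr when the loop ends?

[3, 3, 4, 4, 7, 7, 7]

lo=0 mid=0 hi=6
7>4: swap(0,6), hi=5 ⇒ [4, 7, 7, 4, 3, 3, 7]
4=4: mid=1
7>4: swap(1,5), hi=4 ⇒ [4, 3, 7, 4, 3, 7, 7]
3<4: swap(0,1), lo=1 mid=2 ⇒ [3, 4, 7, 4, 3, 7, 7]
7>4: swap(2,4), hi=3 ⇒ [3, 4, 3, 4, 7, 7, 7]
3<4: swap(1,2), lo=2 mid=3 ⇒ [3, 3, 4, 4, 7, 7, 7]
4=4: mid=4
done. lo=2 hi=3; arr=[3, 3, 4, 4, 7, 7, 7]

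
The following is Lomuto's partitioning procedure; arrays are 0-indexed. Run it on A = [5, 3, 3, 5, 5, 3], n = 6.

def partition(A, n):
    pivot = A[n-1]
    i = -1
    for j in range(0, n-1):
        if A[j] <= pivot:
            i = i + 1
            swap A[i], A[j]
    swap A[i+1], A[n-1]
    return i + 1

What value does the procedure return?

pivot = A[5] = 3; i = -1
j=0: A[0]=5 > 3 → no swap
j=1: A[1]=3 ≤ 3 → i=0, swap A[0],A[1] → [3, 5, 3, 5, 5, 3]
j=2: A[2]=3 ≤ 3 → i=1, swap A[1],A[2] → [3, 3, 5, 5, 5, 3]
j=3: A[3]=5 > 3 → no swap
j=4: A[4]=5 > 3 → no swap
final swap A[2],A[5] → [3, 3, 3, 5, 5, 5]; return 2

2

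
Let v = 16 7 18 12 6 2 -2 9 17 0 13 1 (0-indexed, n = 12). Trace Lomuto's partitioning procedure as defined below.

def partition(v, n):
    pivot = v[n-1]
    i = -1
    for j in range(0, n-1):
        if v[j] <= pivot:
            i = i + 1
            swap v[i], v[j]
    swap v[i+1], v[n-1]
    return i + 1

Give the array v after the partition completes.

-2 0 1 12 6 2 16 9 17 7 13 18

pivot=1, i=-1
j=0: 16>1, skip
j=1: 7>1, skip
j=2: 18>1, skip
j=3: 12>1, skip
j=4: 6>1, skip
j=5: 2>1, skip
j=6: -2≤1, i=0, swap(0,6) ⇒ -2 7 18 12 6 2 16 9 17 0 13 1
j=7: 9>1, skip
j=8: 17>1, skip
j=9: 0≤1, i=1, swap(1,9) ⇒ -2 0 18 12 6 2 16 9 17 7 13 1
j=10: 13>1, skip
swap(2,11) ⇒ -2 0 1 12 6 2 16 9 17 7 13 18; return 2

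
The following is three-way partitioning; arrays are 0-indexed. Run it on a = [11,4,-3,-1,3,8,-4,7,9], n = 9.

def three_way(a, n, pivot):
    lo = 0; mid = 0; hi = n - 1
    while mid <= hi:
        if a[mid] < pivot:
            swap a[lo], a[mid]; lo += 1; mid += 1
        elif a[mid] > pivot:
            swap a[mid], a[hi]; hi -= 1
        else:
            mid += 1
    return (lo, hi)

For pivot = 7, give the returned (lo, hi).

pivot = 7; lo=0, mid=0, hi=8
a[mid]=11>7: swap a[0],a[8]; hi=7 → [9,4,-3,-1,3,8,-4,7,11]
a[mid]=9>7: swap a[0],a[7]; hi=6 → [7,4,-3,-1,3,8,-4,9,11]
a[mid]=7=7: mid=1
a[mid]=4<7: swap a[0],a[1]; lo=1,mid=2 → [4,7,-3,-1,3,8,-4,9,11]
a[mid]=-3<7: swap a[1],a[2]; lo=2,mid=3 → [4,-3,7,-1,3,8,-4,9,11]
a[mid]=-1<7: swap a[2],a[3]; lo=3,mid=4 → [4,-3,-1,7,3,8,-4,9,11]
a[mid]=3<7: swap a[3],a[4]; lo=4,mid=5 → [4,-3,-1,3,7,8,-4,9,11]
a[mid]=8>7: swap a[5],a[6]; hi=5 → [4,-3,-1,3,7,-4,8,9,11]
a[mid]=-4<7: swap a[4],a[5]; lo=5,mid=6 → [4,-3,-1,3,-4,7,8,9,11]
end: lo=5, hi=5; a = [4,-3,-1,3,-4,7,8,9,11]

(5, 5)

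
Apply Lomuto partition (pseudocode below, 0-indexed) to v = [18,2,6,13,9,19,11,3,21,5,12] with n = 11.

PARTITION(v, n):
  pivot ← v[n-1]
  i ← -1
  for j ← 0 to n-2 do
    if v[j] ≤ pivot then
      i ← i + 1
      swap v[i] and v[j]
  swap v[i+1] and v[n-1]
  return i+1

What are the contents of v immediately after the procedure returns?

[2,6,9,11,3,5,12,18,21,19,13]

pivot = v[10] = 12; i = -1
j=0: v[0]=18 > 12 → no swap
j=1: v[1]=2 ≤ 12 → i=0, swap v[0],v[1] → [2,18,6,13,9,19,11,3,21,5,12]
j=2: v[2]=6 ≤ 12 → i=1, swap v[1],v[2] → [2,6,18,13,9,19,11,3,21,5,12]
j=3: v[3]=13 > 12 → no swap
j=4: v[4]=9 ≤ 12 → i=2, swap v[2],v[4] → [2,6,9,13,18,19,11,3,21,5,12]
j=5: v[5]=19 > 12 → no swap
j=6: v[6]=11 ≤ 12 → i=3, swap v[3],v[6] → [2,6,9,11,18,19,13,3,21,5,12]
j=7: v[7]=3 ≤ 12 → i=4, swap v[4],v[7] → [2,6,9,11,3,19,13,18,21,5,12]
j=8: v[8]=21 > 12 → no swap
j=9: v[9]=5 ≤ 12 → i=5, swap v[5],v[9] → [2,6,9,11,3,5,13,18,21,19,12]
final swap v[6],v[10] → [2,6,9,11,3,5,12,18,21,19,13]; return 6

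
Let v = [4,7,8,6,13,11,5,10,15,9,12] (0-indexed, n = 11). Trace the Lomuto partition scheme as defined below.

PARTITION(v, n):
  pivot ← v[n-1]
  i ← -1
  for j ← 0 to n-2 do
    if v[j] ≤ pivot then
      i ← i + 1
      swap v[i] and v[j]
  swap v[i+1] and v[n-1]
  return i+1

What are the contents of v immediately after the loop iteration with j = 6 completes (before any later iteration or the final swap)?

pivot=12, i=-1
j=0: 4≤12, i=0, swap(0,0) ⇒ [4,7,8,6,13,11,5,10,15,9,12]
j=1: 7≤12, i=1, swap(1,1) ⇒ [4,7,8,6,13,11,5,10,15,9,12]
j=2: 8≤12, i=2, swap(2,2) ⇒ [4,7,8,6,13,11,5,10,15,9,12]
j=3: 6≤12, i=3, swap(3,3) ⇒ [4,7,8,6,13,11,5,10,15,9,12]
j=4: 13>12, skip
j=5: 11≤12, i=4, swap(4,5) ⇒ [4,7,8,6,11,13,5,10,15,9,12]
j=6: 5≤12, i=5, swap(5,6) ⇒ [4,7,8,6,11,5,13,10,15,9,12]
(after j=6) v = [4,7,8,6,11,5,13,10,15,9,12]

[4,7,8,6,11,5,13,10,15,9,12]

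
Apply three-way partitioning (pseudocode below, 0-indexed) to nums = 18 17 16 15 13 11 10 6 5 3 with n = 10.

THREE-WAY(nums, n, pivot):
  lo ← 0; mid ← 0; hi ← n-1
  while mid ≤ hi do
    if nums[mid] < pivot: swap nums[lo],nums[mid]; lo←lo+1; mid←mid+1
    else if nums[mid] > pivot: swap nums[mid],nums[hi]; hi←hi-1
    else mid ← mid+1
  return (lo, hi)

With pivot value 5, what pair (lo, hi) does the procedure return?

(1, 1)

lo=0 mid=0 hi=9
18>5: swap(0,9), hi=8 ⇒ 3 17 16 15 13 11 10 6 5 18
3<5: swap(0,0), lo=1 mid=1 ⇒ 3 17 16 15 13 11 10 6 5 18
17>5: swap(1,8), hi=7 ⇒ 3 5 16 15 13 11 10 6 17 18
5=5: mid=2
16>5: swap(2,7), hi=6 ⇒ 3 5 6 15 13 11 10 16 17 18
6>5: swap(2,6), hi=5 ⇒ 3 5 10 15 13 11 6 16 17 18
10>5: swap(2,5), hi=4 ⇒ 3 5 11 15 13 10 6 16 17 18
11>5: swap(2,4), hi=3 ⇒ 3 5 13 15 11 10 6 16 17 18
13>5: swap(2,3), hi=2 ⇒ 3 5 15 13 11 10 6 16 17 18
15>5: swap(2,2), hi=1 ⇒ 3 5 15 13 11 10 6 16 17 18
done. lo=1 hi=1; nums=3 5 15 13 11 10 6 16 17 18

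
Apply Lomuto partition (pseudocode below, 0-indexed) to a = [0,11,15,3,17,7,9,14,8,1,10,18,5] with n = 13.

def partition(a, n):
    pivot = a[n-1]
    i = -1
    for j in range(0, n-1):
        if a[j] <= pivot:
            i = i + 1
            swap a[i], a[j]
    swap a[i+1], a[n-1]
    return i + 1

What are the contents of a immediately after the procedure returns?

pivot=5, i=-1
j=0: 0≤5, i=0, swap(0,0) ⇒ [0,11,15,3,17,7,9,14,8,1,10,18,5]
j=1: 11>5, skip
j=2: 15>5, skip
j=3: 3≤5, i=1, swap(1,3) ⇒ [0,3,15,11,17,7,9,14,8,1,10,18,5]
j=4: 17>5, skip
j=5: 7>5, skip
j=6: 9>5, skip
j=7: 14>5, skip
j=8: 8>5, skip
j=9: 1≤5, i=2, swap(2,9) ⇒ [0,3,1,11,17,7,9,14,8,15,10,18,5]
j=10: 10>5, skip
j=11: 18>5, skip
swap(3,12) ⇒ [0,3,1,5,17,7,9,14,8,15,10,18,11]; return 3

[0,3,1,5,17,7,9,14,8,15,10,18,11]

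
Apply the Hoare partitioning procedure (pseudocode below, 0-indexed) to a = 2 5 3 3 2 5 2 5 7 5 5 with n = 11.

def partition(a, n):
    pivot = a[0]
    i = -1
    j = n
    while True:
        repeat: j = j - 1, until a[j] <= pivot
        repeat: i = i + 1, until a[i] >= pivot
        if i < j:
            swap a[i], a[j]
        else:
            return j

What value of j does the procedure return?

1

pivot = a[0] = 2; i = -1, j = 11
j→6 (a[6]=2≤2), i→0 (a[0]=2≥2); i<j, swap → 2 5 3 3 2 5 2 5 7 5 5
j→4 (a[4]=2≤2), i→1 (a[1]=5≥2); i<j, swap → 2 2 3 3 5 5 2 5 7 5 5
j→1, i→2; i≥j, return j=1. a = 2 2 3 3 5 5 2 5 7 5 5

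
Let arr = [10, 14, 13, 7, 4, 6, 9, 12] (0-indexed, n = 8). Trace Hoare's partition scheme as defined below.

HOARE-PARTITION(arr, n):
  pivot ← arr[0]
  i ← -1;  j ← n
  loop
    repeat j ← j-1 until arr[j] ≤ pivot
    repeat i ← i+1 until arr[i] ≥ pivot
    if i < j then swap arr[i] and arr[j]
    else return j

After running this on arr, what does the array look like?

[9, 6, 4, 7, 13, 14, 10, 12]

pivot=10
j stops at 6 (9), i stops at 0 (10); swap ⇒ [9, 14, 13, 7, 4, 6, 10, 12]
j stops at 5 (6), i stops at 1 (14); swap ⇒ [9, 6, 13, 7, 4, 14, 10, 12]
j stops at 4 (4), i stops at 2 (13); swap ⇒ [9, 6, 4, 7, 13, 14, 10, 12]
j stops at 3, i stops at 4; i≥j ⇒ return 3. arr=[9, 6, 4, 7, 13, 14, 10, 12]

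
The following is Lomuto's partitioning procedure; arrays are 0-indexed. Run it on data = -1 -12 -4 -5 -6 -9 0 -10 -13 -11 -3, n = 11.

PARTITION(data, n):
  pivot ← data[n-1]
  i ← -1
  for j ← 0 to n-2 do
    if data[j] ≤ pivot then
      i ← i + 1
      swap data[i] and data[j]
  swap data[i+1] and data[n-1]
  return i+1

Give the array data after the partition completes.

-12 -4 -5 -6 -9 -10 -13 -11 -3 -1 0

pivot = data[10] = -3; i = -1
j=0: data[0]=-1 > -3 → no swap
j=1: data[1]=-12 ≤ -3 → i=0, swap data[0],data[1] → -12 -1 -4 -5 -6 -9 0 -10 -13 -11 -3
j=2: data[2]=-4 ≤ -3 → i=1, swap data[1],data[2] → -12 -4 -1 -5 -6 -9 0 -10 -13 -11 -3
j=3: data[3]=-5 ≤ -3 → i=2, swap data[2],data[3] → -12 -4 -5 -1 -6 -9 0 -10 -13 -11 -3
j=4: data[4]=-6 ≤ -3 → i=3, swap data[3],data[4] → -12 -4 -5 -6 -1 -9 0 -10 -13 -11 -3
j=5: data[5]=-9 ≤ -3 → i=4, swap data[4],data[5] → -12 -4 -5 -6 -9 -1 0 -10 -13 -11 -3
j=6: data[6]=0 > -3 → no swap
j=7: data[7]=-10 ≤ -3 → i=5, swap data[5],data[7] → -12 -4 -5 -6 -9 -10 0 -1 -13 -11 -3
j=8: data[8]=-13 ≤ -3 → i=6, swap data[6],data[8] → -12 -4 -5 -6 -9 -10 -13 -1 0 -11 -3
j=9: data[9]=-11 ≤ -3 → i=7, swap data[7],data[9] → -12 -4 -5 -6 -9 -10 -13 -11 0 -1 -3
final swap data[8],data[10] → -12 -4 -5 -6 -9 -10 -13 -11 -3 -1 0; return 8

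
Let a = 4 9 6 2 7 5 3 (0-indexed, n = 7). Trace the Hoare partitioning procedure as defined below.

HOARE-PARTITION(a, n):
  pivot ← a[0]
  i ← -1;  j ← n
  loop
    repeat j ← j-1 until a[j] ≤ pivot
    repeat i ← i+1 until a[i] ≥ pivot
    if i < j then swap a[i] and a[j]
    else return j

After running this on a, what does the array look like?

pivot = a[0] = 4; i = -1, j = 7
j→6 (a[6]=3≤4), i→0 (a[0]=4≥4); i<j, swap → 3 9 6 2 7 5 4
j→3 (a[3]=2≤4), i→1 (a[1]=9≥4); i<j, swap → 3 2 6 9 7 5 4
j→1, i→2; i≥j, return j=1. a = 3 2 6 9 7 5 4

3 2 6 9 7 5 4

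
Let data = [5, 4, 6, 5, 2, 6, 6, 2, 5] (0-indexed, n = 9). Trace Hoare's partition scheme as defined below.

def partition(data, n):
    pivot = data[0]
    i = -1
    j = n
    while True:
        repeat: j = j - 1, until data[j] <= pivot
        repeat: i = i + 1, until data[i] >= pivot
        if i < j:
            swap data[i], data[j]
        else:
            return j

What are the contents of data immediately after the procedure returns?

pivot=5
j stops at 8 (5), i stops at 0 (5); swap ⇒ [5, 4, 6, 5, 2, 6, 6, 2, 5]
j stops at 7 (2), i stops at 2 (6); swap ⇒ [5, 4, 2, 5, 2, 6, 6, 6, 5]
j stops at 4 (2), i stops at 3 (5); swap ⇒ [5, 4, 2, 2, 5, 6, 6, 6, 5]
j stops at 3, i stops at 4; i≥j ⇒ return 3. data=[5, 4, 2, 2, 5, 6, 6, 6, 5]

[5, 4, 2, 2, 5, 6, 6, 6, 5]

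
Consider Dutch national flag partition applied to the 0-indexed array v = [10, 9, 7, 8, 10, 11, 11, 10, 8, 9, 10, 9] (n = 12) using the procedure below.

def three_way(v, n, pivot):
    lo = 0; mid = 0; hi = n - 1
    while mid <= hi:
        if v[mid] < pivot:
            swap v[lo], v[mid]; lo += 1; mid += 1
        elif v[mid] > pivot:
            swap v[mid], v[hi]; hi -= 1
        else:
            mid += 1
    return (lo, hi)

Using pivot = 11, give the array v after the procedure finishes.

[10, 9, 7, 8, 10, 10, 8, 9, 10, 9, 11, 11]

lo=0 mid=0 hi=11
10<11: swap(0,0), lo=1 mid=1 ⇒ [10, 9, 7, 8, 10, 11, 11, 10, 8, 9, 10, 9]
9<11: swap(1,1), lo=2 mid=2 ⇒ [10, 9, 7, 8, 10, 11, 11, 10, 8, 9, 10, 9]
7<11: swap(2,2), lo=3 mid=3 ⇒ [10, 9, 7, 8, 10, 11, 11, 10, 8, 9, 10, 9]
8<11: swap(3,3), lo=4 mid=4 ⇒ [10, 9, 7, 8, 10, 11, 11, 10, 8, 9, 10, 9]
10<11: swap(4,4), lo=5 mid=5 ⇒ [10, 9, 7, 8, 10, 11, 11, 10, 8, 9, 10, 9]
11=11: mid=6
11=11: mid=7
10<11: swap(5,7), lo=6 mid=8 ⇒ [10, 9, 7, 8, 10, 10, 11, 11, 8, 9, 10, 9]
8<11: swap(6,8), lo=7 mid=9 ⇒ [10, 9, 7, 8, 10, 10, 8, 11, 11, 9, 10, 9]
9<11: swap(7,9), lo=8 mid=10 ⇒ [10, 9, 7, 8, 10, 10, 8, 9, 11, 11, 10, 9]
10<11: swap(8,10), lo=9 mid=11 ⇒ [10, 9, 7, 8, 10, 10, 8, 9, 10, 11, 11, 9]
9<11: swap(9,11), lo=10 mid=12 ⇒ [10, 9, 7, 8, 10, 10, 8, 9, 10, 9, 11, 11]
done. lo=10 hi=11; v=[10, 9, 7, 8, 10, 10, 8, 9, 10, 9, 11, 11]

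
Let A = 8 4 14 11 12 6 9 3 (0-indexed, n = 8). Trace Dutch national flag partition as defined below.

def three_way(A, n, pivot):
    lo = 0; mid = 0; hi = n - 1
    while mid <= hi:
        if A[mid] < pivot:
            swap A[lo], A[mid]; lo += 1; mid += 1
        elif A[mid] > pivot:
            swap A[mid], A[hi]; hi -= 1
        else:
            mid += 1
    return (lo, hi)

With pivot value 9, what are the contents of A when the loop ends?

8 4 3 6 9 12 11 14

lo=0 mid=0 hi=7
8<9: swap(0,0), lo=1 mid=1 ⇒ 8 4 14 11 12 6 9 3
4<9: swap(1,1), lo=2 mid=2 ⇒ 8 4 14 11 12 6 9 3
14>9: swap(2,7), hi=6 ⇒ 8 4 3 11 12 6 9 14
3<9: swap(2,2), lo=3 mid=3 ⇒ 8 4 3 11 12 6 9 14
11>9: swap(3,6), hi=5 ⇒ 8 4 3 9 12 6 11 14
9=9: mid=4
12>9: swap(4,5), hi=4 ⇒ 8 4 3 9 6 12 11 14
6<9: swap(3,4), lo=4 mid=5 ⇒ 8 4 3 6 9 12 11 14
done. lo=4 hi=4; A=8 4 3 6 9 12 11 14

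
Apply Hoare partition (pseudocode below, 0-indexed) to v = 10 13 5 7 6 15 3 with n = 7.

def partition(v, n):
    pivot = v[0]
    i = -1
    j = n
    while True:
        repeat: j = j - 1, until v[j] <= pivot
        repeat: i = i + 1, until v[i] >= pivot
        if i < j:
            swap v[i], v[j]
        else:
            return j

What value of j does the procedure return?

pivot = v[0] = 10; i = -1, j = 7
j→6 (v[6]=3≤10), i→0 (v[0]=10≥10); i<j, swap → 3 13 5 7 6 15 10
j→4 (v[4]=6≤10), i→1 (v[1]=13≥10); i<j, swap → 3 6 5 7 13 15 10
j→3, i→4; i≥j, return j=3. v = 3 6 5 7 13 15 10

3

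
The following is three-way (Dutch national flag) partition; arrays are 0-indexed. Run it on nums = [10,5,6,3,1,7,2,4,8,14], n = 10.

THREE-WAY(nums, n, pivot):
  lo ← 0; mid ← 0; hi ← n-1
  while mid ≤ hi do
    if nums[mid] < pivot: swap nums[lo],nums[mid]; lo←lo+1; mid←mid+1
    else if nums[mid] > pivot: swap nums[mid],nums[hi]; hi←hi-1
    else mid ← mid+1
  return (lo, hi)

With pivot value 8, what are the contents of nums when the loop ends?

lo=0 mid=0 hi=9
10>8: swap(0,9), hi=8 ⇒ [14,5,6,3,1,7,2,4,8,10]
14>8: swap(0,8), hi=7 ⇒ [8,5,6,3,1,7,2,4,14,10]
8=8: mid=1
5<8: swap(0,1), lo=1 mid=2 ⇒ [5,8,6,3,1,7,2,4,14,10]
6<8: swap(1,2), lo=2 mid=3 ⇒ [5,6,8,3,1,7,2,4,14,10]
3<8: swap(2,3), lo=3 mid=4 ⇒ [5,6,3,8,1,7,2,4,14,10]
1<8: swap(3,4), lo=4 mid=5 ⇒ [5,6,3,1,8,7,2,4,14,10]
7<8: swap(4,5), lo=5 mid=6 ⇒ [5,6,3,1,7,8,2,4,14,10]
2<8: swap(5,6), lo=6 mid=7 ⇒ [5,6,3,1,7,2,8,4,14,10]
4<8: swap(6,7), lo=7 mid=8 ⇒ [5,6,3,1,7,2,4,8,14,10]
done. lo=7 hi=7; nums=[5,6,3,1,7,2,4,8,14,10]

[5,6,3,1,7,2,4,8,14,10]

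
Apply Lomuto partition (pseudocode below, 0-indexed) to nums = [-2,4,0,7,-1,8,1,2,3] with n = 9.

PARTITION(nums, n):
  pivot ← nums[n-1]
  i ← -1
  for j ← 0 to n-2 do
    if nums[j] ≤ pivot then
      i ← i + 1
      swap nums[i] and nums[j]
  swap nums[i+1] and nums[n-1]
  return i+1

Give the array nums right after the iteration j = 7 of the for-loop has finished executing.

[-2,0,-1,1,2,8,7,4,3]

pivot = nums[8] = 3; i = -1
j=0: nums[0]=-2 ≤ 3 → i=0, swap nums[0],nums[0] (no change) → [-2,4,0,7,-1,8,1,2,3]
j=1: nums[1]=4 > 3 → no swap
j=2: nums[2]=0 ≤ 3 → i=1, swap nums[1],nums[2] → [-2,0,4,7,-1,8,1,2,3]
j=3: nums[3]=7 > 3 → no swap
j=4: nums[4]=-1 ≤ 3 → i=2, swap nums[2],nums[4] → [-2,0,-1,7,4,8,1,2,3]
j=5: nums[5]=8 > 3 → no swap
j=6: nums[6]=1 ≤ 3 → i=3, swap nums[3],nums[6] → [-2,0,-1,1,4,8,7,2,3]
j=7: nums[7]=2 ≤ 3 → i=4, swap nums[4],nums[7] → [-2,0,-1,1,2,8,7,4,3]
(after j=7) nums = [-2,0,-1,1,2,8,7,4,3]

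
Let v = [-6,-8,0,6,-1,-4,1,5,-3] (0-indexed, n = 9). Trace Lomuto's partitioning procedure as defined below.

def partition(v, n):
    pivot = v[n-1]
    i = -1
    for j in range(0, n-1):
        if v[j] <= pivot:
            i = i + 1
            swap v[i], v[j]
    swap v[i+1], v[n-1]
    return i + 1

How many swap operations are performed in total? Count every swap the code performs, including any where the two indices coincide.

4

pivot = v[8] = -3; i = -1
j=0: v[0]=-6 ≤ -3 → i=0, swap v[0],v[0] (no change) → [-6,-8,0,6,-1,-4,1,5,-3]
j=1: v[1]=-8 ≤ -3 → i=1, swap v[1],v[1] (no change) → [-6,-8,0,6,-1,-4,1,5,-3]
j=2: v[2]=0 > -3 → no swap
j=3: v[3]=6 > -3 → no swap
j=4: v[4]=-1 > -3 → no swap
j=5: v[5]=-4 ≤ -3 → i=2, swap v[2],v[5] → [-6,-8,-4,6,-1,0,1,5,-3]
j=6: v[6]=1 > -3 → no swap
j=7: v[7]=5 > -3 → no swap
final swap v[3],v[8] → [-6,-8,-4,-3,-1,0,1,5,6]; return 3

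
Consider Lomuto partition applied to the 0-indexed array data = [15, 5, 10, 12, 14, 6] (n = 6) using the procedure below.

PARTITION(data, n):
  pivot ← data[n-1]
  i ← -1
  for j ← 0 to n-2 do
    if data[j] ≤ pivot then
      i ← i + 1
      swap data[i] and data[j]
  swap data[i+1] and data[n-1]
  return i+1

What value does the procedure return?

1

pivot = data[5] = 6; i = -1
j=0: data[0]=15 > 6 → no swap
j=1: data[1]=5 ≤ 6 → i=0, swap data[0],data[1] → [5, 15, 10, 12, 14, 6]
j=2: data[2]=10 > 6 → no swap
j=3: data[3]=12 > 6 → no swap
j=4: data[4]=14 > 6 → no swap
final swap data[1],data[5] → [5, 6, 10, 12, 14, 15]; return 1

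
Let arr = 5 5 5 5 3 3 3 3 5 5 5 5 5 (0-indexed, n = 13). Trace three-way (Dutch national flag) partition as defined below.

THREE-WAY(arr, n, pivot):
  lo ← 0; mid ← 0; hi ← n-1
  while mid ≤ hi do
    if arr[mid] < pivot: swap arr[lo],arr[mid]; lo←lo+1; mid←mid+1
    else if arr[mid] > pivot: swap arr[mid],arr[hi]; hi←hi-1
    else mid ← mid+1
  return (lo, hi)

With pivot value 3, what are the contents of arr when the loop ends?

3 3 3 3 5 5 5 5 5 5 5 5 5

pivot = 3; lo=0, mid=0, hi=12
arr[mid]=5>3: swap arr[0],arr[12]; hi=11 → 5 5 5 5 3 3 3 3 5 5 5 5 5
arr[mid]=5>3: swap arr[0],arr[11]; hi=10 → 5 5 5 5 3 3 3 3 5 5 5 5 5
arr[mid]=5>3: swap arr[0],arr[10]; hi=9 → 5 5 5 5 3 3 3 3 5 5 5 5 5
arr[mid]=5>3: swap arr[0],arr[9]; hi=8 → 5 5 5 5 3 3 3 3 5 5 5 5 5
arr[mid]=5>3: swap arr[0],arr[8]; hi=7 → 5 5 5 5 3 3 3 3 5 5 5 5 5
arr[mid]=5>3: swap arr[0],arr[7]; hi=6 → 3 5 5 5 3 3 3 5 5 5 5 5 5
arr[mid]=3=3: mid=1
arr[mid]=5>3: swap arr[1],arr[6]; hi=5 → 3 3 5 5 3 3 5 5 5 5 5 5 5
arr[mid]=3=3: mid=2
arr[mid]=5>3: swap arr[2],arr[5]; hi=4 → 3 3 3 5 3 5 5 5 5 5 5 5 5
arr[mid]=3=3: mid=3
arr[mid]=5>3: swap arr[3],arr[4]; hi=3 → 3 3 3 3 5 5 5 5 5 5 5 5 5
arr[mid]=3=3: mid=4
end: lo=0, hi=3; arr = 3 3 3 3 5 5 5 5 5 5 5 5 5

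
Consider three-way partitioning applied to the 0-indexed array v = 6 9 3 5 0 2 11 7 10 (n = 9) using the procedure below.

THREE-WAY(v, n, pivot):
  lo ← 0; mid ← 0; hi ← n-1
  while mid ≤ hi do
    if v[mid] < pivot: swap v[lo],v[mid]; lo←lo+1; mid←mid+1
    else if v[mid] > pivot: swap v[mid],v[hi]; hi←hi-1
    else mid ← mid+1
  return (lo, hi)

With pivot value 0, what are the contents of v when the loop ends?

0 3 5 9 2 11 7 10 6

pivot = 0; lo=0, mid=0, hi=8
v[mid]=6>0: swap v[0],v[8]; hi=7 → 10 9 3 5 0 2 11 7 6
v[mid]=10>0: swap v[0],v[7]; hi=6 → 7 9 3 5 0 2 11 10 6
v[mid]=7>0: swap v[0],v[6]; hi=5 → 11 9 3 5 0 2 7 10 6
v[mid]=11>0: swap v[0],v[5]; hi=4 → 2 9 3 5 0 11 7 10 6
v[mid]=2>0: swap v[0],v[4]; hi=3 → 0 9 3 5 2 11 7 10 6
v[mid]=0=0: mid=1
v[mid]=9>0: swap v[1],v[3]; hi=2 → 0 5 3 9 2 11 7 10 6
v[mid]=5>0: swap v[1],v[2]; hi=1 → 0 3 5 9 2 11 7 10 6
v[mid]=3>0: swap v[1],v[1]; hi=0 → 0 3 5 9 2 11 7 10 6
end: lo=0, hi=0; v = 0 3 5 9 2 11 7 10 6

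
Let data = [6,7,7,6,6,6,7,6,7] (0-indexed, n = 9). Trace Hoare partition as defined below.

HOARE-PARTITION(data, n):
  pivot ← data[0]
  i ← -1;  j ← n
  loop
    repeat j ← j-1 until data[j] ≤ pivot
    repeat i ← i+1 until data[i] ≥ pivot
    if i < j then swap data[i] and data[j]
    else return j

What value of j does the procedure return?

3

pivot=6
j stops at 7 (6), i stops at 0 (6); swap ⇒ [6,7,7,6,6,6,7,6,7]
j stops at 5 (6), i stops at 1 (7); swap ⇒ [6,6,7,6,6,7,7,6,7]
j stops at 4 (6), i stops at 2 (7); swap ⇒ [6,6,6,6,7,7,7,6,7]
j stops at 3, i stops at 3; i≥j ⇒ return 3. data=[6,6,6,6,7,7,7,6,7]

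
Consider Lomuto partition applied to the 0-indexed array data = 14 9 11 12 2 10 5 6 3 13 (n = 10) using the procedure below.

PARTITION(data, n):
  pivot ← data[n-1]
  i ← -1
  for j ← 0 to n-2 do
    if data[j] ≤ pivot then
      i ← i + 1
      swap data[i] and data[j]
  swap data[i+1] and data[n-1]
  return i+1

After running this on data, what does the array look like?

9 11 12 2 10 5 6 3 13 14

pivot=13, i=-1
j=0: 14>13, skip
j=1: 9≤13, i=0, swap(0,1) ⇒ 9 14 11 12 2 10 5 6 3 13
j=2: 11≤13, i=1, swap(1,2) ⇒ 9 11 14 12 2 10 5 6 3 13
j=3: 12≤13, i=2, swap(2,3) ⇒ 9 11 12 14 2 10 5 6 3 13
j=4: 2≤13, i=3, swap(3,4) ⇒ 9 11 12 2 14 10 5 6 3 13
j=5: 10≤13, i=4, swap(4,5) ⇒ 9 11 12 2 10 14 5 6 3 13
j=6: 5≤13, i=5, swap(5,6) ⇒ 9 11 12 2 10 5 14 6 3 13
j=7: 6≤13, i=6, swap(6,7) ⇒ 9 11 12 2 10 5 6 14 3 13
j=8: 3≤13, i=7, swap(7,8) ⇒ 9 11 12 2 10 5 6 3 14 13
swap(8,9) ⇒ 9 11 12 2 10 5 6 3 13 14; return 8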